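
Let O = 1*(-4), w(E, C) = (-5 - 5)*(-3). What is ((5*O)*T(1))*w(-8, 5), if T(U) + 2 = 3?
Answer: -600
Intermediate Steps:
T(U) = 1 (T(U) = -2 + 3 = 1)
w(E, C) = 30 (w(E, C) = -10*(-3) = 30)
O = -4
((5*O)*T(1))*w(-8, 5) = ((5*(-4))*1)*30 = -20*1*30 = -20*30 = -600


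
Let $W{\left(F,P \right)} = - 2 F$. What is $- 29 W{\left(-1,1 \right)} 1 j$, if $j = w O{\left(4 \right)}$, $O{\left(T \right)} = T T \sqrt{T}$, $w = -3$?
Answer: $5568$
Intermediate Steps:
$O{\left(T \right)} = T^{\frac{5}{2}}$ ($O{\left(T \right)} = T^{2} \sqrt{T} = T^{\frac{5}{2}}$)
$j = -96$ ($j = - 3 \cdot 4^{\frac{5}{2}} = \left(-3\right) 32 = -96$)
$- 29 W{\left(-1,1 \right)} 1 j = - 29 \left(\left(-2\right) \left(-1\right)\right) 1 \left(-96\right) = \left(-29\right) 2 \left(-96\right) = \left(-58\right) \left(-96\right) = 5568$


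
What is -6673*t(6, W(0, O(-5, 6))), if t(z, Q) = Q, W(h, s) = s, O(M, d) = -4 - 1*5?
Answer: 60057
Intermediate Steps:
O(M, d) = -9 (O(M, d) = -4 - 5 = -9)
-6673*t(6, W(0, O(-5, 6))) = -6673*(-9) = 60057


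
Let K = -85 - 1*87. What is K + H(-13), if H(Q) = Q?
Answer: -185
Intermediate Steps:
K = -172 (K = -85 - 87 = -172)
K + H(-13) = -172 - 13 = -185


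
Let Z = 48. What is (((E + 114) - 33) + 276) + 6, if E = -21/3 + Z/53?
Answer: 18916/53 ≈ 356.91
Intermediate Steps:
E = -323/53 (E = -21/3 + 48/53 = -21*⅓ + 48*(1/53) = -7 + 48/53 = -323/53 ≈ -6.0943)
(((E + 114) - 33) + 276) + 6 = (((-323/53 + 114) - 33) + 276) + 6 = ((5719/53 - 33) + 276) + 6 = (3970/53 + 276) + 6 = 18598/53 + 6 = 18916/53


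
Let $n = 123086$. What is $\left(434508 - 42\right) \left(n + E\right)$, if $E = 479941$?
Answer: $261994728582$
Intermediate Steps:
$\left(434508 - 42\right) \left(n + E\right) = \left(434508 - 42\right) \left(123086 + 479941\right) = 434466 \cdot 603027 = 261994728582$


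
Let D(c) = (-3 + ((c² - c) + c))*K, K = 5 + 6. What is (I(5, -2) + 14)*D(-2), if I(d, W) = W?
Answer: 132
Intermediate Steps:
K = 11
D(c) = -33 + 11*c² (D(c) = (-3 + ((c² - c) + c))*11 = (-3 + c²)*11 = -33 + 11*c²)
(I(5, -2) + 14)*D(-2) = (-2 + 14)*(-33 + 11*(-2)²) = 12*(-33 + 11*4) = 12*(-33 + 44) = 12*11 = 132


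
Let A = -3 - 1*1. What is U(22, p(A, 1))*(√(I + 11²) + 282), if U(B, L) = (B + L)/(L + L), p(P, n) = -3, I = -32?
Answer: -893 - 19*√89/6 ≈ -922.87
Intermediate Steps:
A = -4 (A = -3 - 1 = -4)
U(B, L) = (B + L)/(2*L) (U(B, L) = (B + L)/((2*L)) = (B + L)*(1/(2*L)) = (B + L)/(2*L))
U(22, p(A, 1))*(√(I + 11²) + 282) = ((½)*(22 - 3)/(-3))*(√(-32 + 11²) + 282) = ((½)*(-⅓)*19)*(√(-32 + 121) + 282) = -19*(√89 + 282)/6 = -19*(282 + √89)/6 = -893 - 19*√89/6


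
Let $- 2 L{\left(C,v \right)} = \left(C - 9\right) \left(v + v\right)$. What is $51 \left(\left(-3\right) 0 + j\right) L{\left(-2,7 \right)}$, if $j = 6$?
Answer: $23562$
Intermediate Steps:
$L{\left(C,v \right)} = - v \left(-9 + C\right)$ ($L{\left(C,v \right)} = - \frac{\left(C - 9\right) \left(v + v\right)}{2} = - \frac{\left(-9 + C\right) 2 v}{2} = - \frac{2 v \left(-9 + C\right)}{2} = - v \left(-9 + C\right)$)
$51 \left(\left(-3\right) 0 + j\right) L{\left(-2,7 \right)} = 51 \left(\left(-3\right) 0 + 6\right) 7 \left(9 - -2\right) = 51 \left(0 + 6\right) 7 \left(9 + 2\right) = 51 \cdot 6 \cdot 7 \cdot 11 = 306 \cdot 77 = 23562$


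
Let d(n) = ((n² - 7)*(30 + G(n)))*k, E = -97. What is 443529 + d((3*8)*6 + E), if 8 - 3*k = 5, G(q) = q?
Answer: 613083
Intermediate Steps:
k = 1 (k = 8/3 - ⅓*5 = 8/3 - 5/3 = 1)
d(n) = (-7 + n²)*(30 + n) (d(n) = ((n² - 7)*(30 + n))*1 = ((-7 + n²)*(30 + n))*1 = (-7 + n²)*(30 + n))
443529 + d((3*8)*6 + E) = 443529 + (-210 + ((3*8)*6 - 97)³ - 7*((3*8)*6 - 97) + 30*((3*8)*6 - 97)²) = 443529 + (-210 + (24*6 - 97)³ - 7*(24*6 - 97) + 30*(24*6 - 97)²) = 443529 + (-210 + (144 - 97)³ - 7*(144 - 97) + 30*(144 - 97)²) = 443529 + (-210 + 47³ - 7*47 + 30*47²) = 443529 + (-210 + 103823 - 329 + 30*2209) = 443529 + (-210 + 103823 - 329 + 66270) = 443529 + 169554 = 613083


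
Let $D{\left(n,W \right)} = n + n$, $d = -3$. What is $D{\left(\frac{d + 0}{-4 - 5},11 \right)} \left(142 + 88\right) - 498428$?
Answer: $- \frac{1494824}{3} \approx -4.9827 \cdot 10^{5}$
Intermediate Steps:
$D{\left(n,W \right)} = 2 n$
$D{\left(\frac{d + 0}{-4 - 5},11 \right)} \left(142 + 88\right) - 498428 = 2 \frac{-3 + 0}{-4 - 5} \left(142 + 88\right) - 498428 = 2 \left(- \frac{3}{-9}\right) 230 - 498428 = 2 \left(\left(-3\right) \left(- \frac{1}{9}\right)\right) 230 - 498428 = 2 \cdot \frac{1}{3} \cdot 230 - 498428 = \frac{2}{3} \cdot 230 - 498428 = \frac{460}{3} - 498428 = - \frac{1494824}{3}$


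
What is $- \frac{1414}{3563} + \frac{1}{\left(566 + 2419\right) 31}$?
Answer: $- \frac{18691561}{47100315} \approx -0.39685$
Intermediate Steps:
$- \frac{1414}{3563} + \frac{1}{\left(566 + 2419\right) 31} = \left(-1414\right) \frac{1}{3563} + \frac{1}{2985} \cdot \frac{1}{31} = - \frac{202}{509} + \frac{1}{2985} \cdot \frac{1}{31} = - \frac{202}{509} + \frac{1}{92535} = - \frac{18691561}{47100315}$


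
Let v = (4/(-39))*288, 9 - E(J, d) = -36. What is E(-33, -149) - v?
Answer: 969/13 ≈ 74.538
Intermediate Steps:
E(J, d) = 45 (E(J, d) = 9 - 1*(-36) = 9 + 36 = 45)
v = -384/13 (v = (4*(-1/39))*288 = -4/39*288 = -384/13 ≈ -29.538)
E(-33, -149) - v = 45 - 1*(-384/13) = 45 + 384/13 = 969/13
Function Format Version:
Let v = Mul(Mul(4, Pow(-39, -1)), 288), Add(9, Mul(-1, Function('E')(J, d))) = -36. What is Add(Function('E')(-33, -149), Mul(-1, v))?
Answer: Rational(969, 13) ≈ 74.538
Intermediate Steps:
Function('E')(J, d) = 45 (Function('E')(J, d) = Add(9, Mul(-1, -36)) = Add(9, 36) = 45)
v = Rational(-384, 13) (v = Mul(Mul(4, Rational(-1, 39)), 288) = Mul(Rational(-4, 39), 288) = Rational(-384, 13) ≈ -29.538)
Add(Function('E')(-33, -149), Mul(-1, v)) = Add(45, Mul(-1, Rational(-384, 13))) = Add(45, Rational(384, 13)) = Rational(969, 13)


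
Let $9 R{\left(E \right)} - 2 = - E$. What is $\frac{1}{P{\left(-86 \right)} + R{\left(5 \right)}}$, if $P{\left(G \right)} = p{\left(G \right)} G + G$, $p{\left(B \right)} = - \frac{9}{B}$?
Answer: $- \frac{3}{286} \approx -0.01049$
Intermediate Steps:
$R{\left(E \right)} = \frac{2}{9} - \frac{E}{9}$ ($R{\left(E \right)} = \frac{2}{9} + \frac{\left(-1\right) E}{9} = \frac{2}{9} - \frac{E}{9}$)
$P{\left(G \right)} = -9 + G$ ($P{\left(G \right)} = - \frac{9}{G} G + G = -9 + G$)
$\frac{1}{P{\left(-86 \right)} + R{\left(5 \right)}} = \frac{1}{\left(-9 - 86\right) + \left(\frac{2}{9} - \frac{5}{9}\right)} = \frac{1}{-95 + \left(\frac{2}{9} - \frac{5}{9}\right)} = \frac{1}{-95 - \frac{1}{3}} = \frac{1}{- \frac{286}{3}} = - \frac{3}{286}$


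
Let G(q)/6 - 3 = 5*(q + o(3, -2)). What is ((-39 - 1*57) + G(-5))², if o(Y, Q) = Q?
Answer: 82944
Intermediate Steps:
G(q) = -42 + 30*q (G(q) = 18 + 6*(5*(q - 2)) = 18 + 6*(5*(-2 + q)) = 18 + 6*(-10 + 5*q) = 18 + (-60 + 30*q) = -42 + 30*q)
((-39 - 1*57) + G(-5))² = ((-39 - 1*57) + (-42 + 30*(-5)))² = ((-39 - 57) + (-42 - 150))² = (-96 - 192)² = (-288)² = 82944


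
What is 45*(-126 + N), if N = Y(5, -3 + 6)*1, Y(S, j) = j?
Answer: -5535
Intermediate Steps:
N = 3 (N = (-3 + 6)*1 = 3*1 = 3)
45*(-126 + N) = 45*(-126 + 3) = 45*(-123) = -5535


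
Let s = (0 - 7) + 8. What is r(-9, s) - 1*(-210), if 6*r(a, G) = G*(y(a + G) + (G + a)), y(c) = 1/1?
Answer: 1253/6 ≈ 208.83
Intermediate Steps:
y(c) = 1
s = 1 (s = -7 + 8 = 1)
r(a, G) = G*(1 + G + a)/6 (r(a, G) = (G*(1 + (G + a)))/6 = (G*(1 + G + a))/6 = G*(1 + G + a)/6)
r(-9, s) - 1*(-210) = (⅙)*1*(1 + 1 - 9) - 1*(-210) = (⅙)*1*(-7) + 210 = -7/6 + 210 = 1253/6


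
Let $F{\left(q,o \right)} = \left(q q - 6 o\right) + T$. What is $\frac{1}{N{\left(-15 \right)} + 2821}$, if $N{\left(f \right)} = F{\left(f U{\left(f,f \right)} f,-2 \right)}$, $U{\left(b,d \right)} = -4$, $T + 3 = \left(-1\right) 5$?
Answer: $\frac{1}{812825} \approx 1.2303 \cdot 10^{-6}$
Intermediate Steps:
$T = -8$ ($T = -3 - 5 = -8$)
$F{\left(q,o \right)} = -8 + q^{2} - 6 o$ ($F{\left(q,o \right)} = \left(q q - 6 o\right) - 8 = \left(q^{2} - 6 o\right) - 8 = -8 + q^{2} - 6 o$)
$N{\left(f \right)} = 4 + 16 f^{4}$ ($N{\left(f \right)} = -8 + \left(f \left(-4\right) f\right)^{2} - -12 = -8 + \left(- 4 f f\right)^{2} + 12 = -8 + \left(- 4 f^{2}\right)^{2} + 12 = -8 + 16 f^{4} + 12 = 4 + 16 f^{4}$)
$\frac{1}{N{\left(-15 \right)} + 2821} = \frac{1}{\left(4 + 16 \left(-15\right)^{4}\right) + 2821} = \frac{1}{\left(4 + 16 \cdot 50625\right) + 2821} = \frac{1}{\left(4 + 810000\right) + 2821} = \frac{1}{810004 + 2821} = \frac{1}{812825}$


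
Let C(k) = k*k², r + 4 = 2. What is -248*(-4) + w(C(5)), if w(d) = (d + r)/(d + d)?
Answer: 248123/250 ≈ 992.49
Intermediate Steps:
r = -2 (r = -4 + 2 = -2)
C(k) = k³
w(d) = (-2 + d)/(2*d) (w(d) = (d - 2)/(d + d) = (-2 + d)/((2*d)) = (-2 + d)*(1/(2*d)) = (-2 + d)/(2*d))
-248*(-4) + w(C(5)) = -248*(-4) + (-2 + 5³)/(2*(5³)) = -31*(-32) + (½)*(-2 + 125)/125 = 992 + (½)*(1/125)*123 = 992 + 123/250 = 248123/250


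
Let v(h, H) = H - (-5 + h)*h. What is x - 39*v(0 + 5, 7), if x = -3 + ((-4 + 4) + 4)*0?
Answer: -276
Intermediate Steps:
v(h, H) = H - h*(-5 + h)
x = -3 (x = -3 + (0 + 4)*0 = -3 + 4*0 = -3 + 0 = -3)
x - 39*v(0 + 5, 7) = -3 - 39*(7 - (0 + 5)**2 + 5*(0 + 5)) = -3 - 39*(7 - 1*5**2 + 5*5) = -3 - 39*(7 - 1*25 + 25) = -3 - 39*(7 - 25 + 25) = -3 - 39*7 = -3 - 273 = -276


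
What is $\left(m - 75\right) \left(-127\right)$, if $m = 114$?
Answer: $-4953$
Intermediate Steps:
$\left(m - 75\right) \left(-127\right) = \left(114 - 75\right) \left(-127\right) = 39 \left(-127\right) = -4953$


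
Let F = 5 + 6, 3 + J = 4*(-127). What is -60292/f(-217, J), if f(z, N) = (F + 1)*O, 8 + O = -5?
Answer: 15073/39 ≈ 386.49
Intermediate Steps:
J = -511 (J = -3 + 4*(-127) = -3 - 508 = -511)
O = -13 (O = -8 - 5 = -13)
F = 11
f(z, N) = -156 (f(z, N) = (11 + 1)*(-13) = 12*(-13) = -156)
-60292/f(-217, J) = -60292/(-156) = -60292*(-1/156) = 15073/39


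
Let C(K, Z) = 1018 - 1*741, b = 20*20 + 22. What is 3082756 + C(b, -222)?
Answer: 3083033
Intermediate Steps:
b = 422 (b = 400 + 22 = 422)
C(K, Z) = 277 (C(K, Z) = 1018 - 741 = 277)
3082756 + C(b, -222) = 3082756 + 277 = 3083033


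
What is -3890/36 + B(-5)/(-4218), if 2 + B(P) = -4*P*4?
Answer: -1367569/12654 ≈ -108.07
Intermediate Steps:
B(P) = -2 - 16*P (B(P) = -2 - 4*P*4 = -2 - 16*P)
-3890/36 + B(-5)/(-4218) = -3890/36 + (-2 - 16*(-5))/(-4218) = -3890*1/36 + (-2 + 80)*(-1/4218) = -1945/18 + 78*(-1/4218) = -1945/18 - 13/703 = -1367569/12654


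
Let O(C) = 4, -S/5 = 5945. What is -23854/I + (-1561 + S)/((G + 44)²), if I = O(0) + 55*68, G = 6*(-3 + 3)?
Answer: -5103629/226512 ≈ -22.531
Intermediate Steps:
S = -29725 (S = -5*5945 = -29725)
G = 0 (G = 6*0 = 0)
I = 3744 (I = 4 + 55*68 = 4 + 3740 = 3744)
-23854/I + (-1561 + S)/((G + 44)²) = -23854/3744 + (-1561 - 29725)/((0 + 44)²) = -23854*1/3744 - 31286/(44²) = -11927/1872 - 31286/1936 = -11927/1872 - 31286*1/1936 = -11927/1872 - 15643/968 = -5103629/226512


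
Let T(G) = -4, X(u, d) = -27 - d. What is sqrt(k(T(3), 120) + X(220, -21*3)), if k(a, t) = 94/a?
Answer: 5*sqrt(2)/2 ≈ 3.5355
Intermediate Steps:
sqrt(k(T(3), 120) + X(220, -21*3)) = sqrt(94/(-4) + (-27 - (-21)*3)) = sqrt(94*(-1/4) + (-27 - 1*(-63))) = sqrt(-47/2 + (-27 + 63)) = sqrt(-47/2 + 36) = sqrt(25/2) = 5*sqrt(2)/2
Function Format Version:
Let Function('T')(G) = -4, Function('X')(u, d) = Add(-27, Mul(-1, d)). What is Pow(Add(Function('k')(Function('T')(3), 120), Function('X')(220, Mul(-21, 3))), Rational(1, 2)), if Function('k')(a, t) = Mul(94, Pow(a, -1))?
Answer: Mul(Rational(5, 2), Pow(2, Rational(1, 2))) ≈ 3.5355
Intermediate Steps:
Pow(Add(Function('k')(Function('T')(3), 120), Function('X')(220, Mul(-21, 3))), Rational(1, 2)) = Pow(Add(Mul(94, Pow(-4, -1)), Add(-27, Mul(-1, Mul(-21, 3)))), Rational(1, 2)) = Pow(Add(Mul(94, Rational(-1, 4)), Add(-27, Mul(-1, -63))), Rational(1, 2)) = Pow(Add(Rational(-47, 2), Add(-27, 63)), Rational(1, 2)) = Pow(Add(Rational(-47, 2), 36), Rational(1, 2)) = Pow(Rational(25, 2), Rational(1, 2)) = Mul(Rational(5, 2), Pow(2, Rational(1, 2)))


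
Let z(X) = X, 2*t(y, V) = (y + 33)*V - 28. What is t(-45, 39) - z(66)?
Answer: -314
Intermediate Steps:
t(y, V) = -14 + V*(33 + y)/2 (t(y, V) = ((y + 33)*V - 28)/2 = ((33 + y)*V - 28)/2 = (V*(33 + y) - 28)/2 = (-28 + V*(33 + y))/2 = -14 + V*(33 + y)/2)
t(-45, 39) - z(66) = (-14 + (33/2)*39 + (½)*39*(-45)) - 1*66 = (-14 + 1287/2 - 1755/2) - 66 = -248 - 66 = -314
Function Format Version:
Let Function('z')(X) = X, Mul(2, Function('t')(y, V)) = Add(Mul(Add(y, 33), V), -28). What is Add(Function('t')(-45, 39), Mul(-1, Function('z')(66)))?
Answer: -314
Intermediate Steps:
Function('t')(y, V) = Add(-14, Mul(Rational(1, 2), V, Add(33, y))) (Function('t')(y, V) = Mul(Rational(1, 2), Add(Mul(Add(y, 33), V), -28)) = Mul(Rational(1, 2), Add(Mul(Add(33, y), V), -28)) = Mul(Rational(1, 2), Add(Mul(V, Add(33, y)), -28)) = Mul(Rational(1, 2), Add(-28, Mul(V, Add(33, y)))) = Add(-14, Mul(Rational(1, 2), V, Add(33, y))))
Add(Function('t')(-45, 39), Mul(-1, Function('z')(66))) = Add(Add(-14, Mul(Rational(33, 2), 39), Mul(Rational(1, 2), 39, -45)), Mul(-1, 66)) = Add(Add(-14, Rational(1287, 2), Rational(-1755, 2)), -66) = Add(-248, -66) = -314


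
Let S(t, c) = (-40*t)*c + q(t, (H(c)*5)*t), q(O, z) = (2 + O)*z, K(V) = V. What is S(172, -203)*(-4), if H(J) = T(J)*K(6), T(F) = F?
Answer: 723459520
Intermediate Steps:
H(J) = 6*J (H(J) = J*6 = 6*J)
q(O, z) = z*(2 + O)
S(t, c) = -40*c*t + 30*c*t*(2 + t) (S(t, c) = (-40*t)*c + (((6*c)*5)*t)*(2 + t) = -40*c*t + ((30*c)*t)*(2 + t) = -40*c*t + (30*c*t)*(2 + t) = -40*c*t + 30*c*t*(2 + t))
S(172, -203)*(-4) = (10*(-203)*172*(2 + 3*172))*(-4) = (10*(-203)*172*(2 + 516))*(-4) = (10*(-203)*172*518)*(-4) = -180864880*(-4) = 723459520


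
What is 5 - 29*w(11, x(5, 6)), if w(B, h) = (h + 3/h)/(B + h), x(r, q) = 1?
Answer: -14/3 ≈ -4.6667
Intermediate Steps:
w(B, h) = (h + 3/h)/(B + h)
5 - 29*w(11, x(5, 6)) = 5 - 29*(3 + 1**2)/(1*(11 + 1)) = 5 - 29*(3 + 1)/12 = 5 - 29*4/12 = 5 - 29*1/3 = 5 - 29/3 = -14/3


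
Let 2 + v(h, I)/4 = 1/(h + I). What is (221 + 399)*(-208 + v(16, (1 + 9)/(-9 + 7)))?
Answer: -1470640/11 ≈ -1.3369e+5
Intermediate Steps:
v(h, I) = -8 + 4/(I + h) (v(h, I) = -8 + 4/(h + I) = -8 + 4/(I + h))
(221 + 399)*(-208 + v(16, (1 + 9)/(-9 + 7))) = (221 + 399)*(-208 + 4*(1 - 2*(1 + 9)/(-9 + 7) - 2*16)/((1 + 9)/(-9 + 7) + 16)) = 620*(-208 + 4*(1 - 20/(-2) - 32)/(10/(-2) + 16)) = 620*(-208 + 4*(1 - 20*(-1)/2 - 32)/(10*(-½) + 16)) = 620*(-208 + 4*(1 - 2*(-5) - 32)/(-5 + 16)) = 620*(-208 + 4*(1 + 10 - 32)/11) = 620*(-208 + 4*(1/11)*(-21)) = 620*(-208 - 84/11) = 620*(-2372/11) = -1470640/11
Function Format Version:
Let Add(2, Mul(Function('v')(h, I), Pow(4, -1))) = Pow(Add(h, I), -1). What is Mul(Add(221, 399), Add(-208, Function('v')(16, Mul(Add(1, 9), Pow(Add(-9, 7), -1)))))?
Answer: Rational(-1470640, 11) ≈ -1.3369e+5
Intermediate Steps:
Function('v')(h, I) = Add(-8, Mul(4, Pow(Add(I, h), -1))) (Function('v')(h, I) = Add(-8, Mul(4, Pow(Add(h, I), -1))) = Add(-8, Mul(4, Pow(Add(I, h), -1))))
Mul(Add(221, 399), Add(-208, Function('v')(16, Mul(Add(1, 9), Pow(Add(-9, 7), -1))))) = Mul(Add(221, 399), Add(-208, Mul(4, Pow(Add(Mul(Add(1, 9), Pow(Add(-9, 7), -1)), 16), -1), Add(1, Mul(-2, Mul(Add(1, 9), Pow(Add(-9, 7), -1))), Mul(-2, 16))))) = Mul(620, Add(-208, Mul(4, Pow(Add(Mul(10, Pow(-2, -1)), 16), -1), Add(1, Mul(-2, Mul(10, Pow(-2, -1))), -32)))) = Mul(620, Add(-208, Mul(4, Pow(Add(Mul(10, Rational(-1, 2)), 16), -1), Add(1, Mul(-2, Mul(10, Rational(-1, 2))), -32)))) = Mul(620, Add(-208, Mul(4, Pow(Add(-5, 16), -1), Add(1, Mul(-2, -5), -32)))) = Mul(620, Add(-208, Mul(4, Pow(11, -1), Add(1, 10, -32)))) = Mul(620, Add(-208, Mul(4, Rational(1, 11), -21))) = Mul(620, Add(-208, Rational(-84, 11))) = Mul(620, Rational(-2372, 11)) = Rational(-1470640, 11)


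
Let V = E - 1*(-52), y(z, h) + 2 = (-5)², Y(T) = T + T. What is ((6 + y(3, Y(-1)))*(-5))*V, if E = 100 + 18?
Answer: -24650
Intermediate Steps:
Y(T) = 2*T
y(z, h) = 23 (y(z, h) = -2 + (-5)² = -2 + 25 = 23)
E = 118
V = 170 (V = 118 - 1*(-52) = 118 + 52 = 170)
((6 + y(3, Y(-1)))*(-5))*V = ((6 + 23)*(-5))*170 = (29*(-5))*170 = -145*170 = -24650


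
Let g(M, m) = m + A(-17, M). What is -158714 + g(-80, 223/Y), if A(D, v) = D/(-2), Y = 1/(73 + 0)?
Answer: -284853/2 ≈ -1.4243e+5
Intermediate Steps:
Y = 1/73 ≈ 0.013699
A(D, v) = -D/2 (A(D, v) = D*(-½) = -D/2)
g(M, m) = 17/2 + m (g(M, m) = m - ½*(-17) = m + 17/2 = 17/2 + m)
-158714 + g(-80, 223/Y) = -158714 + (17/2 + 223/(1/73)) = -158714 + (17/2 + 223*73) = -158714 + (17/2 + 16279) = -158714 + 32575/2 = -284853/2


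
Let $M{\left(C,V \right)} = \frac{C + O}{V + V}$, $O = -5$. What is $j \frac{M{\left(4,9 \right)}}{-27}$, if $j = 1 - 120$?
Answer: $- \frac{119}{486} \approx -0.24486$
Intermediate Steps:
$M{\left(C,V \right)} = \frac{-5 + C}{2 V}$ ($M{\left(C,V \right)} = \frac{C - 5}{V + V} = \frac{-5 + C}{2 V}$)
$j = -119$ ($j = 1 - 120 = -119$)
$j \frac{M{\left(4,9 \right)}}{-27} = - 119 \frac{\frac{1}{2} \cdot \frac{1}{9} \left(-5 + 4\right)}{-27} = - 119 \cdot \frac{1}{2} \cdot \frac{1}{9} \left(-1\right) \left(- \frac{1}{27}\right) = - 119 \left(\left(- \frac{1}{18}\right) \left(- \frac{1}{27}\right)\right) = \left(-119\right) \frac{1}{486} = - \frac{119}{486}$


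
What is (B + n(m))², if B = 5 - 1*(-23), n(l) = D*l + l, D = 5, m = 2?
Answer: 1600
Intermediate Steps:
n(l) = 6*l (n(l) = 5*l + l = 6*l)
B = 28 (B = 5 + 23 = 28)
(B + n(m))² = (28 + 6*2)² = (28 + 12)² = 40² = 1600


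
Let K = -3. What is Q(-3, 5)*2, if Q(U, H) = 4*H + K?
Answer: 34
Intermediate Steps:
Q(U, H) = -3 + 4*H (Q(U, H) = 4*H - 3 = -3 + 4*H)
Q(-3, 5)*2 = (-3 + 4*5)*2 = (-3 + 20)*2 = 17*2 = 34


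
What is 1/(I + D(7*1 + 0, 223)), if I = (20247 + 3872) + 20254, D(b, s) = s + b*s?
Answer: 1/46157 ≈ 2.1665e-5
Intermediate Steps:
I = 44373 (I = 24119 + 20254 = 44373)
1/(I + D(7*1 + 0, 223)) = 1/(44373 + 223*(1 + (7*1 + 0))) = 1/(44373 + 223*(1 + (7 + 0))) = 1/(44373 + 223*(1 + 7)) = 1/(44373 + 223*8) = 1/(44373 + 1784) = 1/46157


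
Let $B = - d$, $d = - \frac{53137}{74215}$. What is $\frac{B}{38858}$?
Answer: $\frac{53137}{2883846470} \approx 1.8426 \cdot 10^{-5}$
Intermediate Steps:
$d = - \frac{53137}{74215}$ ($d = \left(-53137\right) \frac{1}{74215} = - \frac{53137}{74215} \approx -0.71599$)
$B = \frac{53137}{74215}$ ($B = \left(-1\right) \left(- \frac{53137}{74215}\right) = \frac{53137}{74215} \approx 0.71599$)
$\frac{B}{38858} = \frac{53137}{74215 \cdot 38858} = \frac{53137}{74215} \cdot \frac{1}{38858} = \frac{53137}{2883846470}$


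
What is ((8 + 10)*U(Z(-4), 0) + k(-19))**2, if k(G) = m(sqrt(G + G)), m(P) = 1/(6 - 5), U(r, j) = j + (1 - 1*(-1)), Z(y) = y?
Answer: 1369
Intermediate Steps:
U(r, j) = 2 + j (U(r, j) = j + (1 + 1) = j + 2 = 2 + j)
m(P) = 1 (m(P) = 1/1 = 1)
k(G) = 1
((8 + 10)*U(Z(-4), 0) + k(-19))**2 = ((8 + 10)*(2 + 0) + 1)**2 = (18*2 + 1)**2 = (36 + 1)**2 = 37**2 = 1369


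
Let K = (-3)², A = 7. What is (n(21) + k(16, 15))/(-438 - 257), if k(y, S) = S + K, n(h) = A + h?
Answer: -52/695 ≈ -0.074820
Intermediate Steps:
K = 9
n(h) = 7 + h
k(y, S) = 9 + S (k(y, S) = S + 9 = 9 + S)
(n(21) + k(16, 15))/(-438 - 257) = ((7 + 21) + (9 + 15))/(-438 - 257) = (28 + 24)/(-695) = 52*(-1/695) = -52/695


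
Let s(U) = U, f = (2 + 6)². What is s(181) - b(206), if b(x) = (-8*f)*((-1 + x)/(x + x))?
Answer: 44883/103 ≈ 435.76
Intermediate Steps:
f = 64 (f = 8² = 64)
b(x) = -256*(-1 + x)/x (b(x) = (-8*64)*((-1 + x)/(x + x)) = -512*(-1 + x)/(2*x) = -512*(-1 + x)*1/(2*x) = -256*(-1 + x)/x)
s(181) - b(206) = 181 - (-256 + 256/206) = 181 - (-256 + 256*(1/206)) = 181 - (-256 + 128/103) = 181 - 1*(-26240/103) = 181 + 26240/103 = 44883/103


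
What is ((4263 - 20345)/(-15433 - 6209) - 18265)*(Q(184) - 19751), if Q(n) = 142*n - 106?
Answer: -1239384913004/10821 ≈ -1.1454e+8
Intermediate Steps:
Q(n) = -106 + 142*n
((4263 - 20345)/(-15433 - 6209) - 18265)*(Q(184) - 19751) = ((4263 - 20345)/(-15433 - 6209) - 18265)*((-106 + 142*184) - 19751) = (-16082/(-21642) - 18265)*((-106 + 26128) - 19751) = (-16082*(-1/21642) - 18265)*(26022 - 19751) = (8041/10821 - 18265)*6271 = -197637524/10821*6271 = -1239384913004/10821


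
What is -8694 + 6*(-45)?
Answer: -8964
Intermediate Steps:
-8694 + 6*(-45) = -8694 - 270 = -8964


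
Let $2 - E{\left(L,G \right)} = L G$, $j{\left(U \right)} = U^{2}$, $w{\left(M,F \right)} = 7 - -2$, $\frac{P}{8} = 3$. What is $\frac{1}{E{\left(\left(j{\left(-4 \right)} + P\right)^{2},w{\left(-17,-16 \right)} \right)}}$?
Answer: $- \frac{1}{14398} \approx -6.9454 \cdot 10^{-5}$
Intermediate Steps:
$P = 24$ ($P = 8 \cdot 3 = 24$)
$w{\left(M,F \right)} = 9$ ($w{\left(M,F \right)} = 7 + 2 = 9$)
$E{\left(L,G \right)} = 2 - G L$ ($E{\left(L,G \right)} = 2 - L G = 2 - G L$)
$\frac{1}{E{\left(\left(j{\left(-4 \right)} + P\right)^{2},w{\left(-17,-16 \right)} \right)}} = \frac{1}{2 - 9 \left(\left(-4\right)^{2} + 24\right)^{2}} = \frac{1}{2 - 9 \left(16 + 24\right)^{2}} = \frac{1}{2 - 9 \cdot 40^{2}} = \frac{1}{2 - 9 \cdot 1600} = \frac{1}{2 - 14400} = \frac{1}{-14398} = - \frac{1}{14398}$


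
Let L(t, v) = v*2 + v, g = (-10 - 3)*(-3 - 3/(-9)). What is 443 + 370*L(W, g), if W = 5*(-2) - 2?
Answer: 38923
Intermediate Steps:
W = -12 (W = -10 - 2 = -12)
g = 104/3 (g = -13*(-3 - 3*(-⅑)) = -13*(-3 + ⅓) = -13*(-8/3) = 104/3 ≈ 34.667)
L(t, v) = 3*v (L(t, v) = 2*v + v = 3*v)
443 + 370*L(W, g) = 443 + 370*(3*(104/3)) = 443 + 370*104 = 443 + 38480 = 38923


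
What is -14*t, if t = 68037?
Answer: -952518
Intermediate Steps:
-14*t = -14*68037 = -952518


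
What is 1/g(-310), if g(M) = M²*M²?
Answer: 1/9235210000 ≈ 1.0828e-10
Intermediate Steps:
g(M) = M⁴
1/g(-310) = 1/((-310)⁴) = 1/9235210000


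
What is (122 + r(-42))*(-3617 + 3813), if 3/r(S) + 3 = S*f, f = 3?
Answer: 1028020/43 ≈ 23907.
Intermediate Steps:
r(S) = 3/(-3 + 3*S) (r(S) = 3/(-3 + S*3) = 3/(-3 + 3*S))
(122 + r(-42))*(-3617 + 3813) = (122 + 1/(-1 - 42))*(-3617 + 3813) = (122 + 1/(-43))*196 = (122 - 1/43)*196 = (5245/43)*196 = 1028020/43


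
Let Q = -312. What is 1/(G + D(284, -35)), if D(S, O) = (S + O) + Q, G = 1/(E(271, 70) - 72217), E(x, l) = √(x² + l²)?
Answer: -328558727341/20699204372155 + √78341/20699204372155 ≈ -0.015873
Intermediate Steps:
E(x, l) = √(l² + x²)
G = 1/(-72217 + √78341) (G = 1/(√(70² + 271²) - 72217) = 1/(√(4900 + 73441) - 72217) = 1/(√78341 - 72217) = 1/(-72217 + √78341) ≈ -1.3901e-5)
D(S, O) = -312 + O + S (D(S, O) = (S + O) - 312 = (O + S) - 312 = -312 + O + S)
1/(G + D(284, -35)) = 1/((-72217/5215216748 - √78341/5215216748) + (-312 - 35 + 284)) = 1/((-72217/5215216748 - √78341/5215216748) - 63) = 1/(-328558727341/5215216748 - √78341/5215216748)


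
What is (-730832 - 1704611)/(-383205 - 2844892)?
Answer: 2435443/3228097 ≈ 0.75445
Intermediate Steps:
(-730832 - 1704611)/(-383205 - 2844892) = -2435443/(-3228097) = -2435443*(-1/3228097) = 2435443/3228097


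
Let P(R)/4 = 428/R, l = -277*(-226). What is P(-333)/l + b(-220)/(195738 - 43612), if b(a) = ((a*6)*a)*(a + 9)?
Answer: -319338739177528/792822371679 ≈ -402.79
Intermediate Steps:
l = 62602
P(R) = 1712/R (P(R) = 4*(428/R) = 1712/R)
b(a) = 6*a²*(9 + a) (b(a) = ((6*a)*a)*(9 + a) = (6*a²)*(9 + a) = 6*a²*(9 + a))
P(-333)/l + b(-220)/(195738 - 43612) = (1712/(-333))/62602 + (6*(-220)²*(9 - 220))/(195738 - 43612) = (1712*(-1/333))*(1/62602) + (6*48400*(-211))/152126 = -1712/333*1/62602 - 61274400*1/152126 = -856/10423233 - 30637200/76063 = -319338739177528/792822371679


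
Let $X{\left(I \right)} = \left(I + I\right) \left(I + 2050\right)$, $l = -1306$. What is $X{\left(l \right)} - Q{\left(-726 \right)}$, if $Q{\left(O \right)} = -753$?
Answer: $-1942575$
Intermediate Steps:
$X{\left(I \right)} = 2 I \left(2050 + I\right)$
$X{\left(l \right)} - Q{\left(-726 \right)} = 2 \left(-1306\right) \left(2050 - 1306\right) - -753 = 2 \left(-1306\right) 744 + 753 = -1943328 + 753 = -1942575$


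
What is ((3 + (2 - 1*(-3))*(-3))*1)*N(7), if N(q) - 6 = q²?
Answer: -660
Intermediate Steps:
N(q) = 6 + q²
((3 + (2 - 1*(-3))*(-3))*1)*N(7) = ((3 + (2 - 1*(-3))*(-3))*1)*(6 + 7²) = ((3 + (2 + 3)*(-3))*1)*(6 + 49) = ((3 + 5*(-3))*1)*55 = ((3 - 15)*1)*55 = -12*1*55 = -12*55 = -660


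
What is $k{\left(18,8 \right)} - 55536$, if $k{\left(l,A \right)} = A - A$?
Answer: $-55536$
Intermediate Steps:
$k{\left(l,A \right)} = 0$
$k{\left(18,8 \right)} - 55536 = 0 - 55536 = -55536$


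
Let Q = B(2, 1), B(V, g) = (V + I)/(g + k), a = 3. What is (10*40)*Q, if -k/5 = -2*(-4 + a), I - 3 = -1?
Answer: -1600/9 ≈ -177.78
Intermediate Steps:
I = 2 (I = 3 - 1 = 2)
k = -10 (k = -(-10)*(-4 + 3) = -(-10)*(-1) = -5*2 = -10)
B(V, g) = (2 + V)/(-10 + g) (B(V, g) = (V + 2)/(g - 10) = (2 + V)/(-10 + g))
Q = -4/9 (Q = (2 + 2)/(-10 + 1) = 4/(-9) = -⅑*4 = -4/9 ≈ -0.44444)
(10*40)*Q = (10*40)*(-4/9) = 400*(-4/9) = -1600/9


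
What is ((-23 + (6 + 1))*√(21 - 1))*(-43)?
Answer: 1376*√5 ≈ 3076.8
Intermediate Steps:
((-23 + (6 + 1))*√(21 - 1))*(-43) = ((-23 + 7)*√20)*(-43) = -32*√5*(-43) = 1376*√5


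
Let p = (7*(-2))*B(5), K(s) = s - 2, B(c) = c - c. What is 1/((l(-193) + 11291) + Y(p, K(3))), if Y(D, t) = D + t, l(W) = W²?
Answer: 1/48541 ≈ 2.0601e-5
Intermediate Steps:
B(c) = 0
K(s) = -2 + s
p = 0 (p = (7*(-2))*0 = -14*0 = 0)
1/((l(-193) + 11291) + Y(p, K(3))) = 1/(((-193)² + 11291) + (0 + (-2 + 3))) = 1/((37249 + 11291) + (0 + 1)) = 1/(48540 + 1) = 1/48541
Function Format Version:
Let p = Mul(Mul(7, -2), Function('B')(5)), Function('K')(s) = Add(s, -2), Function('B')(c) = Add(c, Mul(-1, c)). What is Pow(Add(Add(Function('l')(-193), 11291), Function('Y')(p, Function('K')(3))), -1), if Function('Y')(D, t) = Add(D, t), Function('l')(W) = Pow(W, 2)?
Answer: Rational(1, 48541) ≈ 2.0601e-5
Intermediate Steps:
Function('B')(c) = 0
Function('K')(s) = Add(-2, s)
p = 0 (p = Mul(Mul(7, -2), 0) = Mul(-14, 0) = 0)
Pow(Add(Add(Function('l')(-193), 11291), Function('Y')(p, Function('K')(3))), -1) = Pow(Add(Add(Pow(-193, 2), 11291), Add(0, Add(-2, 3))), -1) = Pow(Add(Add(37249, 11291), Add(0, 1)), -1) = Pow(Add(48540, 1), -1) = Pow(48541, -1) = Rational(1, 48541)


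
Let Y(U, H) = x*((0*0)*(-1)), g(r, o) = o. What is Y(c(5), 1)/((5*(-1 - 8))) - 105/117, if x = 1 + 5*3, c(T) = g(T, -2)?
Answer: -35/39 ≈ -0.89744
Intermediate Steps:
c(T) = -2
x = 16 (x = 1 + 15 = 16)
Y(U, H) = 0 (Y(U, H) = 16*((0*0)*(-1)) = 16*(0*(-1)) = 16*0 = 0)
Y(c(5), 1)/((5*(-1 - 8))) - 105/117 = 0/((5*(-1 - 8))) - 105/117 = 0/((5*(-9))) - 105*1/117 = 0/(-45) - 35/39 = 0*(-1/45) - 35/39 = 0 - 35/39 = -35/39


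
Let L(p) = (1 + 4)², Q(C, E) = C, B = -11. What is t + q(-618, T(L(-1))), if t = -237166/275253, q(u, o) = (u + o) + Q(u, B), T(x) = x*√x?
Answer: -306043249/275253 ≈ -1111.9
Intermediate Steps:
L(p) = 25 (L(p) = 5² = 25)
T(x) = x^(3/2)
q(u, o) = o + 2*u (q(u, o) = (u + o) + u = (o + u) + u = o + 2*u)
t = -237166/275253 (t = -237166*1/275253 = -237166/275253 ≈ -0.86163)
t + q(-618, T(L(-1))) = -237166/275253 + (25^(3/2) + 2*(-618)) = -237166/275253 + (125 - 1236) = -237166/275253 - 1111 = -306043249/275253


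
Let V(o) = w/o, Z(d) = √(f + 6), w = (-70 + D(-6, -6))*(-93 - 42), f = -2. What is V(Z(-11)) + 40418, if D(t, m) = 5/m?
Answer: 180797/4 ≈ 45199.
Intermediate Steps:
w = 19125/2 (w = (-70 + 5/(-6))*(-93 - 42) = (-70 + 5*(-⅙))*(-135) = (-70 - ⅚)*(-135) = -425/6*(-135) = 19125/2 ≈ 9562.5)
Z(d) = 2 (Z(d) = √(-2 + 6) = √4 = 2)
V(o) = 19125/(2*o)
V(Z(-11)) + 40418 = (19125/2)/2 + 40418 = (19125/2)*(½) + 40418 = 19125/4 + 40418 = 180797/4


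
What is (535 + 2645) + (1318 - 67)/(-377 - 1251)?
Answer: 5175789/1628 ≈ 3179.2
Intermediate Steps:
(535 + 2645) + (1318 - 67)/(-377 - 1251) = 3180 + 1251/(-1628) = 3180 + 1251*(-1/1628) = 3180 - 1251/1628 = 5175789/1628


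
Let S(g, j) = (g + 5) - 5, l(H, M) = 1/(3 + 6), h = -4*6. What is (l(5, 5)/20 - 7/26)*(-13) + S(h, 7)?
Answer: -3703/180 ≈ -20.572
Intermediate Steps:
h = -24
l(H, M) = ⅑ (l(H, M) = 1/9 = ⅑)
S(g, j) = g (S(g, j) = (5 + g) - 5 = g)
(l(5, 5)/20 - 7/26)*(-13) + S(h, 7) = ((⅑)/20 - 7/26)*(-13) - 24 = ((⅑)*(1/20) - 7*1/26)*(-13) - 24 = (1/180 - 7/26)*(-13) - 24 = -617/2340*(-13) - 24 = 617/180 - 24 = -3703/180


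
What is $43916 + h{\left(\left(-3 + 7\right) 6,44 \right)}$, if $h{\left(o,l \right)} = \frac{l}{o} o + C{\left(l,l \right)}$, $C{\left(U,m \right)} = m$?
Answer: $44004$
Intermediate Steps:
$h{\left(o,l \right)} = 2 l$ ($h{\left(o,l \right)} = \frac{l}{o} o + l = l + l = 2 l$)
$43916 + h{\left(\left(-3 + 7\right) 6,44 \right)} = 43916 + 2 \cdot 44 = 43916 + 88 = 44004$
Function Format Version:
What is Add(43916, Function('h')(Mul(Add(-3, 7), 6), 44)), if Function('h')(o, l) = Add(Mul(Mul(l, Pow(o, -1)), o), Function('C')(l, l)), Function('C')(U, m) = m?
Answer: 44004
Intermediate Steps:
Function('h')(o, l) = Mul(2, l) (Function('h')(o, l) = Add(Mul(Mul(l, Pow(o, -1)), o), l) = Add(l, l) = Mul(2, l))
Add(43916, Function('h')(Mul(Add(-3, 7), 6), 44)) = Add(43916, Mul(2, 44)) = Add(43916, 88) = 44004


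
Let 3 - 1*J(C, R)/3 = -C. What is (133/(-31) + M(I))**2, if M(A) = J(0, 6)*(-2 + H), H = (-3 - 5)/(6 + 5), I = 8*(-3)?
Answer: 96687889/116281 ≈ 831.50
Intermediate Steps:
I = -24
J(C, R) = 9 + 3*C (J(C, R) = 9 - (-3)*C = 9 + 3*C)
H = -8/11 ≈ -0.72727
M(A) = -270/11 (M(A) = (9 + 3*0)*(-2 - 8/11) = (9 + 0)*(-30/11) = 9*(-30/11) = -270/11)
(133/(-31) + M(I))**2 = (133/(-31) - 270/11)**2 = (133*(-1/31) - 270/11)**2 = (-133/31 - 270/11)**2 = (-9833/341)**2 = 96687889/116281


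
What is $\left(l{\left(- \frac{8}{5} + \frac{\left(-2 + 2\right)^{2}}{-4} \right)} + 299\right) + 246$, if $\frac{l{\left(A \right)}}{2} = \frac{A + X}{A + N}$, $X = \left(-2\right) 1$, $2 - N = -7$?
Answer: $\frac{20129}{37} \approx 544.03$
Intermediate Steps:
$N = 9$ ($N = 2 - -7 = 2 + 7 = 9$)
$X = -2$
$l{\left(A \right)} = \frac{2 \left(-2 + A\right)}{9 + A}$ ($l{\left(A \right)} = 2 \frac{A - 2}{A + 9} = 2 \frac{-2 + A}{9 + A} = \frac{2 \left(-2 + A\right)}{9 + A}$)
$\left(l{\left(- \frac{8}{5} + \frac{\left(-2 + 2\right)^{2}}{-4} \right)} + 299\right) + 246 = \left(\frac{2 \left(-2 - \left(\frac{8}{5} - \frac{\left(-2 + 2\right)^{2}}{-4}\right)\right)}{9 - \left(\frac{8}{5} - \frac{\left(-2 + 2\right)^{2}}{-4}\right)} + 299\right) + 246 = \left(\frac{2 \left(-2 - \left(\frac{8}{5} - 0^{2} \left(- \frac{1}{4}\right)\right)\right)}{9 - \left(\frac{8}{5} - 0^{2} \left(- \frac{1}{4}\right)\right)} + 299\right) + 246 = \left(\frac{2 \left(-2 + \left(- \frac{8}{5} + 0 \left(- \frac{1}{4}\right)\right)\right)}{9 + \left(- \frac{8}{5} + 0 \left(- \frac{1}{4}\right)\right)} + 299\right) + 246 = \left(\frac{2 \left(-2 + \left(- \frac{8}{5} + 0\right)\right)}{9 + \left(- \frac{8}{5} + 0\right)} + 299\right) + 246 = \left(\frac{2 \left(-2 - \frac{8}{5}\right)}{9 - \frac{8}{5}} + 299\right) + 246 = \left(2 \frac{1}{\frac{37}{5}} \left(- \frac{18}{5}\right) + 299\right) + 246 = \left(2 \cdot \frac{5}{37} \left(- \frac{18}{5}\right) + 299\right) + 246 = \left(- \frac{36}{37} + 299\right) + 246 = \frac{11027}{37} + 246 = \frac{20129}{37}$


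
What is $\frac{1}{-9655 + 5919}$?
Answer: $- \frac{1}{3736} \approx -0.00026767$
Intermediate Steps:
$\frac{1}{-9655 + 5919} = \frac{1}{-3736} = - \frac{1}{3736}$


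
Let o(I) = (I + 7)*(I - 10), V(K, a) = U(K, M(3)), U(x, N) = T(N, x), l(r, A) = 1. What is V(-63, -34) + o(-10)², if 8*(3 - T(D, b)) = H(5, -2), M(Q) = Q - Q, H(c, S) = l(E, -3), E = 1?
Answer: 28823/8 ≈ 3602.9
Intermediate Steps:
H(c, S) = 1
M(Q) = 0
T(D, b) = 23/8 (T(D, b) = 3 - ⅛*1 = 3 - ⅛ = 23/8)
U(x, N) = 23/8
V(K, a) = 23/8
o(I) = (-10 + I)*(7 + I) (o(I) = (7 + I)*(-10 + I) = (-10 + I)*(7 + I))
V(-63, -34) + o(-10)² = 23/8 + (-70 + (-10)² - 3*(-10))² = 23/8 + (-70 + 100 + 30)² = 23/8 + 60² = 23/8 + 3600 = 28823/8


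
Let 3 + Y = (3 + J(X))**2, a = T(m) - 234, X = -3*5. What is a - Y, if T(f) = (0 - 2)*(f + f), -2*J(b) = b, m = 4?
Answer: -1429/4 ≈ -357.25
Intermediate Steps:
X = -15
J(b) = -b/2
T(f) = -4*f
a = -250 (a = -4*4 - 234 = -16 - 234 = -250)
Y = 429/4 (Y = -3 + (3 - 1/2*(-15))**2 = -3 + (3 + 15/2)**2 = -3 + (21/2)**2 = -3 + 441/4 = 429/4 ≈ 107.25)
a - Y = -250 - 1*429/4 = -250 - 429/4 = -1429/4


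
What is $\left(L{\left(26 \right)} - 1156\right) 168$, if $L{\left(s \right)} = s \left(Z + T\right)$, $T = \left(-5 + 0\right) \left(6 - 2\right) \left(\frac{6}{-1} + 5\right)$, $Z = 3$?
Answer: $-93744$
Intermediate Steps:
$T = 20$ ($T = - 5 \cdot 4 \left(6 \left(-1\right) + 5\right) = - 5 \cdot 4 \left(-6 + 5\right) = - 5 \cdot 4 \left(-1\right) = \left(-5\right) \left(-4\right) = 20$)
$L{\left(s \right)} = 23 s$ ($L{\left(s \right)} = s \left(3 + 20\right) = s 23 = 23 s$)
$\left(L{\left(26 \right)} - 1156\right) 168 = \left(23 \cdot 26 - 1156\right) 168 = \left(598 - 1156\right) 168 = \left(-558\right) 168 = -93744$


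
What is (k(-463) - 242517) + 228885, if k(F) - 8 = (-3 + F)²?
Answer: 203532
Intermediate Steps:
k(F) = 8 + (-3 + F)²
(k(-463) - 242517) + 228885 = ((8 + (-3 - 463)²) - 242517) + 228885 = ((8 + (-466)²) - 242517) + 228885 = ((8 + 217156) - 242517) + 228885 = (217164 - 242517) + 228885 = -25353 + 228885 = 203532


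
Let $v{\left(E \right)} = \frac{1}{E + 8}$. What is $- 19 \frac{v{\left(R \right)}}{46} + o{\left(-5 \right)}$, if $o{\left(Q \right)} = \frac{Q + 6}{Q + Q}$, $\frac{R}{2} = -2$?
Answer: $- \frac{187}{920} \approx -0.20326$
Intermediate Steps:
$R = -4$ ($R = 2 \left(-2\right) = -4$)
$o{\left(Q \right)} = \frac{6 + Q}{2 Q}$
$v{\left(E \right)} = \frac{1}{8 + E}$
$- 19 \frac{v{\left(R \right)}}{46} + o{\left(-5 \right)} = - 19 \frac{1}{\left(8 - 4\right) 46} + \frac{6 - 5}{2 \left(-5\right)} = - 19 \cdot \frac{1}{4} \cdot \frac{1}{46} + \frac{1}{2} \left(- \frac{1}{5}\right) 1 = - 19 \cdot \frac{1}{4} \cdot \frac{1}{46} - \frac{1}{10} = \left(-19\right) \frac{1}{184} - \frac{1}{10} = - \frac{19}{184} - \frac{1}{10} = - \frac{187}{920}$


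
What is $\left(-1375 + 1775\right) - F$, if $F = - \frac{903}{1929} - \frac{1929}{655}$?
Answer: $\frac{169903502}{421165} \approx 403.41$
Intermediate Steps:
$F = - \frac{1437502}{421165}$ ($F = \left(-903\right) \frac{1}{1929} - \frac{1929}{655} = - \frac{301}{643} - \frac{1929}{655} = - \frac{1437502}{421165} \approx -3.4132$)
$\left(-1375 + 1775\right) - F = \left(-1375 + 1775\right) - - \frac{1437502}{421165} = 400 + \frac{1437502}{421165} = \frac{169903502}{421165}$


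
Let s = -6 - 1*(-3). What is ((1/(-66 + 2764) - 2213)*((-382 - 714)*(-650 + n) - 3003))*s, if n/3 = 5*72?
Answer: -8495366107377/2698 ≈ -3.1488e+9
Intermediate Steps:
s = -3 (s = -6 + 3 = -3)
n = 1080 (n = 3*(5*72) = 3*360 = 1080)
((1/(-66 + 2764) - 2213)*((-382 - 714)*(-650 + n) - 3003))*s = ((1/(-66 + 2764) - 2213)*((-382 - 714)*(-650 + 1080) - 3003))*(-3) = ((1/2698 - 2213)*(-1096*430 - 3003))*(-3) = ((1/2698 - 2213)*(-471280 - 3003))*(-3) = -5970673/2698*(-474283)*(-3) = (2831788702459/2698)*(-3) = -8495366107377/2698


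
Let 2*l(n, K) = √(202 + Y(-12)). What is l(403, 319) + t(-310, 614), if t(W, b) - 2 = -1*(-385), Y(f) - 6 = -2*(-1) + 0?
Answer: 387 + √210/2 ≈ 394.25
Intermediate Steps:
Y(f) = 8 (Y(f) = 6 + (-2*(-1) + 0) = 6 + (2 + 0) = 6 + 2 = 8)
l(n, K) = √210/2 (l(n, K) = √(202 + 8)/2 = √210/2)
t(W, b) = 387 (t(W, b) = 2 - 1*(-385) = 2 + 385 = 387)
l(403, 319) + t(-310, 614) = √210/2 + 387 = 387 + √210/2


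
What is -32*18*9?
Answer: -5184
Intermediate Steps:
-32*18*9 = -576*9 = -5184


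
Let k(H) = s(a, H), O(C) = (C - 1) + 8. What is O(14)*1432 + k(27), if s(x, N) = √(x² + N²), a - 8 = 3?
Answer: 30072 + 5*√34 ≈ 30101.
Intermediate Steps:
a = 11 (a = 8 + 3 = 11)
s(x, N) = √(N² + x²)
O(C) = 7 + C (O(C) = (-1 + C) + 8 = 7 + C)
k(H) = √(121 + H²) (k(H) = √(H² + 11²) = √(H² + 121) = √(121 + H²))
O(14)*1432 + k(27) = (7 + 14)*1432 + √(121 + 27²) = 21*1432 + √(121 + 729) = 30072 + √850 = 30072 + 5*√34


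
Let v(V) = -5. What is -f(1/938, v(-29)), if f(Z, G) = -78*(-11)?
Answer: -858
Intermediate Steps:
f(Z, G) = 858
-f(1/938, v(-29)) = -1*858 = -858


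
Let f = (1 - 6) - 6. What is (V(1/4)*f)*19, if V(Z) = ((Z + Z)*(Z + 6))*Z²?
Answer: -5225/128 ≈ -40.820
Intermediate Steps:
V(Z) = 2*Z³*(6 + Z) (V(Z) = ((2*Z)*(6 + Z))*Z² = (2*Z*(6 + Z))*Z² = 2*Z³*(6 + Z))
f = -11 (f = -5 - 6 = -11)
(V(1/4)*f)*19 = ((2*(1/4)³*(6 + 1/4))*(-11))*19 = ((2*(¼)³*(6 + ¼))*(-11))*19 = ((2*(1/64)*(25/4))*(-11))*19 = ((25/128)*(-11))*19 = -275/128*19 = -5225/128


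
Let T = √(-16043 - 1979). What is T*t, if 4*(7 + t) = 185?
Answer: 157*I*√18022/4 ≈ 5269.2*I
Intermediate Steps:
t = 157/4 (t = -7 + (¼)*185 = -7 + 185/4 = 157/4 ≈ 39.250)
T = I*√18022 (T = √(-18022) = I*√18022 ≈ 134.25*I)
T*t = (I*√18022)*(157/4) = 157*I*√18022/4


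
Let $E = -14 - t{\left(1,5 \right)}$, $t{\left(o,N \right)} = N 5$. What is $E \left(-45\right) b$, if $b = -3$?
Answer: $-5265$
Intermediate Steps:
$t{\left(o,N \right)} = 5 N$
$E = -39$ ($E = -14 - 5 \cdot 5 = -14 - 25 = -39$)
$E \left(-45\right) b = \left(-39\right) \left(-45\right) \left(-3\right) = 1755 \left(-3\right) = -5265$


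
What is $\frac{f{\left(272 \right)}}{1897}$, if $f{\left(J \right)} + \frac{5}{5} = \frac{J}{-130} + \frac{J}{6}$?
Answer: $\frac{8237}{369915} \approx 0.022267$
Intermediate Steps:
$f{\left(J \right)} = -1 + \frac{31 J}{195}$ ($f{\left(J \right)} = -1 + \left(\frac{J}{-130} + \frac{J}{6}\right) = -1 + \left(J \left(- \frac{1}{130}\right) + J \frac{1}{6}\right) = -1 + \left(- \frac{J}{130} + \frac{J}{6}\right) = -1 + \frac{31 J}{195}$)
$\frac{f{\left(272 \right)}}{1897} = \frac{-1 + \frac{31}{195} \cdot 272}{1897} = \left(-1 + \frac{8432}{195}\right) \frac{1}{1897} = \frac{8237}{195} \cdot \frac{1}{1897} = \frac{8237}{369915}$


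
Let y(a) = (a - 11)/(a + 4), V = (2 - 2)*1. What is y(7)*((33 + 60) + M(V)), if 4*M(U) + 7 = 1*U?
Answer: -365/11 ≈ -33.182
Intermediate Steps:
V = 0 (V = 0*1 = 0)
M(U) = -7/4 + U/4 (M(U) = -7/4 + (1*U)/4 = -7/4 + U/4)
y(a) = (-11 + a)/(4 + a)
y(7)*((33 + 60) + M(V)) = ((-11 + 7)/(4 + 7))*((33 + 60) + (-7/4 + (1/4)*0)) = (-4/11)*(93 + (-7/4 + 0)) = ((1/11)*(-4))*(93 - 7/4) = -4/11*365/4 = -365/11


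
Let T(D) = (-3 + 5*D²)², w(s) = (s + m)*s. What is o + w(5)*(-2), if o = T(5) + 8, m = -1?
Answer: 14852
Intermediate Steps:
w(s) = s*(-1 + s) (w(s) = (s - 1)*s = (-1 + s)*s = s*(-1 + s))
o = 14892 (o = (-3 + 5*5²)² + 8 = (-3 + 5*25)² + 8 = (-3 + 125)² + 8 = 122² + 8 = 14884 + 8 = 14892)
o + w(5)*(-2) = 14892 + (5*(-1 + 5))*(-2) = 14892 + (5*4)*(-2) = 14892 + 20*(-2) = 14892 - 40 = 14852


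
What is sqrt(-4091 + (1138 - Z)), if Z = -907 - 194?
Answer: 2*I*sqrt(463) ≈ 43.035*I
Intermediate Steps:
Z = -1101
sqrt(-4091 + (1138 - Z)) = sqrt(-4091 + (1138 - 1*(-1101))) = sqrt(-4091 + (1138 + 1101)) = sqrt(-4091 + 2239) = sqrt(-1852) = 2*I*sqrt(463)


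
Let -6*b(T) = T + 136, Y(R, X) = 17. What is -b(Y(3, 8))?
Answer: 51/2 ≈ 25.500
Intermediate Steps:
b(T) = -68/3 - T/6 (b(T) = -(T + 136)/6 = -(136 + T)/6 = -68/3 - T/6)
-b(Y(3, 8)) = -(-68/3 - 1/6*17) = -(-68/3 - 17/6) = -1*(-51/2) = 51/2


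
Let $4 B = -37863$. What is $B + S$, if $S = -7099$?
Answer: $- \frac{66259}{4} \approx -16565.0$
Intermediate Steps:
$B = - \frac{37863}{4}$ ($B = \frac{1}{4} \left(-37863\right) = - \frac{37863}{4} \approx -9465.8$)
$B + S = - \frac{37863}{4} - 7099 = - \frac{66259}{4}$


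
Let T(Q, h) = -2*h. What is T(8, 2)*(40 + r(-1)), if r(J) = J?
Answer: -156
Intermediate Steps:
T(8, 2)*(40 + r(-1)) = (-2*2)*(40 - 1) = -4*39 = -156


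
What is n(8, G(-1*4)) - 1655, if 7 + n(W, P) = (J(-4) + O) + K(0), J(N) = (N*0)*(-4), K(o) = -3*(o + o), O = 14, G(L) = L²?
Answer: -1648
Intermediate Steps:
K(o) = -6*o
J(N) = 0 (J(N) = 0*(-4) = 0)
n(W, P) = 7 (n(W, P) = -7 + ((0 + 14) - 6*0) = -7 + (14 + 0) = -7 + 14 = 7)
n(8, G(-1*4)) - 1655 = 7 - 1655 = -1648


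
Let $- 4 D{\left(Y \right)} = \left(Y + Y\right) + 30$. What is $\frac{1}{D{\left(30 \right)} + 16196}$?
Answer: $\frac{2}{32347} \approx 6.183 \cdot 10^{-5}$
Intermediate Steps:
$D{\left(Y \right)} = - \frac{15}{2} - \frac{Y}{2}$ ($D{\left(Y \right)} = - \frac{\left(Y + Y\right) + 30}{4} = - \frac{2 Y + 30}{4} = - \frac{30 + 2 Y}{4} = - \frac{15}{2} - \frac{Y}{2}$)
$\frac{1}{D{\left(30 \right)} + 16196} = \frac{1}{\left(- \frac{15}{2} - 15\right) + 16196} = \frac{1}{- \frac{45}{2} + 16196} = \frac{1}{\frac{32347}{2}} = \frac{2}{32347}$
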